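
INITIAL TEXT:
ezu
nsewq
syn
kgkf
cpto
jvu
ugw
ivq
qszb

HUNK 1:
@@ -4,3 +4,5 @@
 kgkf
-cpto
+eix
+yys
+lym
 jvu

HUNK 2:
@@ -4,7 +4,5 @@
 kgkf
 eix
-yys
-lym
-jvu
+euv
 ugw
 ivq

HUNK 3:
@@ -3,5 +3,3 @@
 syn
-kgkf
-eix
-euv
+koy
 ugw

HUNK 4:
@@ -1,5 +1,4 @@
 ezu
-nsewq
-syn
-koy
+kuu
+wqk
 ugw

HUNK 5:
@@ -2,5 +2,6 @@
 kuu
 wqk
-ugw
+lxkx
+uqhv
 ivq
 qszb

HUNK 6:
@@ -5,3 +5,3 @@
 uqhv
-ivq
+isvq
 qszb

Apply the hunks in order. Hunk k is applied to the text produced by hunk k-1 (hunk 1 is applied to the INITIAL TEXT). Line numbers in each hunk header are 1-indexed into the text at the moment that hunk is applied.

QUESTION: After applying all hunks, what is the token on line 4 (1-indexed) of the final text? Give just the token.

Answer: lxkx

Derivation:
Hunk 1: at line 4 remove [cpto] add [eix,yys,lym] -> 11 lines: ezu nsewq syn kgkf eix yys lym jvu ugw ivq qszb
Hunk 2: at line 4 remove [yys,lym,jvu] add [euv] -> 9 lines: ezu nsewq syn kgkf eix euv ugw ivq qszb
Hunk 3: at line 3 remove [kgkf,eix,euv] add [koy] -> 7 lines: ezu nsewq syn koy ugw ivq qszb
Hunk 4: at line 1 remove [nsewq,syn,koy] add [kuu,wqk] -> 6 lines: ezu kuu wqk ugw ivq qszb
Hunk 5: at line 2 remove [ugw] add [lxkx,uqhv] -> 7 lines: ezu kuu wqk lxkx uqhv ivq qszb
Hunk 6: at line 5 remove [ivq] add [isvq] -> 7 lines: ezu kuu wqk lxkx uqhv isvq qszb
Final line 4: lxkx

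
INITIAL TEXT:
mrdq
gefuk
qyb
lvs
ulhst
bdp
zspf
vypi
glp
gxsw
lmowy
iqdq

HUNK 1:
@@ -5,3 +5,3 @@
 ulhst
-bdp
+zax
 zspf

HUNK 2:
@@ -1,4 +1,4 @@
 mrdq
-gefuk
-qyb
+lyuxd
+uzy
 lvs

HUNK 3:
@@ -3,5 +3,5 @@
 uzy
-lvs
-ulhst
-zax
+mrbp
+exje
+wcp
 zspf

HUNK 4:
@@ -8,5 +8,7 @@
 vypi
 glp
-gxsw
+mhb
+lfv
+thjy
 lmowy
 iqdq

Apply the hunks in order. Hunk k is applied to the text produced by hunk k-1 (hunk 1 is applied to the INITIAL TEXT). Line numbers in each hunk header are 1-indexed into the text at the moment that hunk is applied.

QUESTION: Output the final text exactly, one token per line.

Hunk 1: at line 5 remove [bdp] add [zax] -> 12 lines: mrdq gefuk qyb lvs ulhst zax zspf vypi glp gxsw lmowy iqdq
Hunk 2: at line 1 remove [gefuk,qyb] add [lyuxd,uzy] -> 12 lines: mrdq lyuxd uzy lvs ulhst zax zspf vypi glp gxsw lmowy iqdq
Hunk 3: at line 3 remove [lvs,ulhst,zax] add [mrbp,exje,wcp] -> 12 lines: mrdq lyuxd uzy mrbp exje wcp zspf vypi glp gxsw lmowy iqdq
Hunk 4: at line 8 remove [gxsw] add [mhb,lfv,thjy] -> 14 lines: mrdq lyuxd uzy mrbp exje wcp zspf vypi glp mhb lfv thjy lmowy iqdq

Answer: mrdq
lyuxd
uzy
mrbp
exje
wcp
zspf
vypi
glp
mhb
lfv
thjy
lmowy
iqdq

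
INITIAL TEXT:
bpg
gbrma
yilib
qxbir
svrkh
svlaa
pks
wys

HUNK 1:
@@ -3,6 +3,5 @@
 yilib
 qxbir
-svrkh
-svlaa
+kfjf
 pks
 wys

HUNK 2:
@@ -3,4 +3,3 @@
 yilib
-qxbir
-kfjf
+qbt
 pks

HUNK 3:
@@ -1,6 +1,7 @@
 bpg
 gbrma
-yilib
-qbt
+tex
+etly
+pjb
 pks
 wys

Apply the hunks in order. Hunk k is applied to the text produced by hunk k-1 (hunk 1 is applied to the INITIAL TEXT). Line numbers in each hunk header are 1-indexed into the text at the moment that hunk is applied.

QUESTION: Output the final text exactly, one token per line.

Hunk 1: at line 3 remove [svrkh,svlaa] add [kfjf] -> 7 lines: bpg gbrma yilib qxbir kfjf pks wys
Hunk 2: at line 3 remove [qxbir,kfjf] add [qbt] -> 6 lines: bpg gbrma yilib qbt pks wys
Hunk 3: at line 1 remove [yilib,qbt] add [tex,etly,pjb] -> 7 lines: bpg gbrma tex etly pjb pks wys

Answer: bpg
gbrma
tex
etly
pjb
pks
wys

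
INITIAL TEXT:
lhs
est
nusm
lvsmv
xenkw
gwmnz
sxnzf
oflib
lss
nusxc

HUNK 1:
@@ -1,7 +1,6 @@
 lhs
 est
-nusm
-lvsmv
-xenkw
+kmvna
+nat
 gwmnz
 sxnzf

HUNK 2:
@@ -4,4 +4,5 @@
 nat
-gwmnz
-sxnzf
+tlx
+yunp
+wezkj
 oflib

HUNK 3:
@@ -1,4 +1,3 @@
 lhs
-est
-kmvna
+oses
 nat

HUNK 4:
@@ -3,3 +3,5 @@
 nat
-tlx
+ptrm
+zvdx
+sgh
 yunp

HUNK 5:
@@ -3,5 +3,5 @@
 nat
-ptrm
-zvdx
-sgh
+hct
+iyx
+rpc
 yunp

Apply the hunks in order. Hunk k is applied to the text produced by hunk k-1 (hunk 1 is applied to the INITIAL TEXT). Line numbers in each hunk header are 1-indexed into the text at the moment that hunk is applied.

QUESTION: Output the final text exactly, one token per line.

Answer: lhs
oses
nat
hct
iyx
rpc
yunp
wezkj
oflib
lss
nusxc

Derivation:
Hunk 1: at line 1 remove [nusm,lvsmv,xenkw] add [kmvna,nat] -> 9 lines: lhs est kmvna nat gwmnz sxnzf oflib lss nusxc
Hunk 2: at line 4 remove [gwmnz,sxnzf] add [tlx,yunp,wezkj] -> 10 lines: lhs est kmvna nat tlx yunp wezkj oflib lss nusxc
Hunk 3: at line 1 remove [est,kmvna] add [oses] -> 9 lines: lhs oses nat tlx yunp wezkj oflib lss nusxc
Hunk 4: at line 3 remove [tlx] add [ptrm,zvdx,sgh] -> 11 lines: lhs oses nat ptrm zvdx sgh yunp wezkj oflib lss nusxc
Hunk 5: at line 3 remove [ptrm,zvdx,sgh] add [hct,iyx,rpc] -> 11 lines: lhs oses nat hct iyx rpc yunp wezkj oflib lss nusxc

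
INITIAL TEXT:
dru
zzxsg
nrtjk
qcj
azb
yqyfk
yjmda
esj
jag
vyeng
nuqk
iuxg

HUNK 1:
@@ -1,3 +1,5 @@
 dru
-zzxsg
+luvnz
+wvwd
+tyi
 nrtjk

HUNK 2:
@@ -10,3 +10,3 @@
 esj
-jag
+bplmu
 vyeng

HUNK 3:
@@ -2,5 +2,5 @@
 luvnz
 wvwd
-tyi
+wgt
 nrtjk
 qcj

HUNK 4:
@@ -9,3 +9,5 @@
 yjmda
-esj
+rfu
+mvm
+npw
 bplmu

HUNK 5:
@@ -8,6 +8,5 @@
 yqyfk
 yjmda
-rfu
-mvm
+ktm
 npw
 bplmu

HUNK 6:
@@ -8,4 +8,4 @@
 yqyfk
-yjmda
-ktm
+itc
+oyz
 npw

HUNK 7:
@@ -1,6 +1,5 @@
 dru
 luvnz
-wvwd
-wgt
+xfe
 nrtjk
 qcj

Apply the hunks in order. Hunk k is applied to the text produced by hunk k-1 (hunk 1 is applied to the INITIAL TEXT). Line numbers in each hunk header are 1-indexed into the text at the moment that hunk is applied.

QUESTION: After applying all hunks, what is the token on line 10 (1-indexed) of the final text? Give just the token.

Answer: npw

Derivation:
Hunk 1: at line 1 remove [zzxsg] add [luvnz,wvwd,tyi] -> 14 lines: dru luvnz wvwd tyi nrtjk qcj azb yqyfk yjmda esj jag vyeng nuqk iuxg
Hunk 2: at line 10 remove [jag] add [bplmu] -> 14 lines: dru luvnz wvwd tyi nrtjk qcj azb yqyfk yjmda esj bplmu vyeng nuqk iuxg
Hunk 3: at line 2 remove [tyi] add [wgt] -> 14 lines: dru luvnz wvwd wgt nrtjk qcj azb yqyfk yjmda esj bplmu vyeng nuqk iuxg
Hunk 4: at line 9 remove [esj] add [rfu,mvm,npw] -> 16 lines: dru luvnz wvwd wgt nrtjk qcj azb yqyfk yjmda rfu mvm npw bplmu vyeng nuqk iuxg
Hunk 5: at line 8 remove [rfu,mvm] add [ktm] -> 15 lines: dru luvnz wvwd wgt nrtjk qcj azb yqyfk yjmda ktm npw bplmu vyeng nuqk iuxg
Hunk 6: at line 8 remove [yjmda,ktm] add [itc,oyz] -> 15 lines: dru luvnz wvwd wgt nrtjk qcj azb yqyfk itc oyz npw bplmu vyeng nuqk iuxg
Hunk 7: at line 1 remove [wvwd,wgt] add [xfe] -> 14 lines: dru luvnz xfe nrtjk qcj azb yqyfk itc oyz npw bplmu vyeng nuqk iuxg
Final line 10: npw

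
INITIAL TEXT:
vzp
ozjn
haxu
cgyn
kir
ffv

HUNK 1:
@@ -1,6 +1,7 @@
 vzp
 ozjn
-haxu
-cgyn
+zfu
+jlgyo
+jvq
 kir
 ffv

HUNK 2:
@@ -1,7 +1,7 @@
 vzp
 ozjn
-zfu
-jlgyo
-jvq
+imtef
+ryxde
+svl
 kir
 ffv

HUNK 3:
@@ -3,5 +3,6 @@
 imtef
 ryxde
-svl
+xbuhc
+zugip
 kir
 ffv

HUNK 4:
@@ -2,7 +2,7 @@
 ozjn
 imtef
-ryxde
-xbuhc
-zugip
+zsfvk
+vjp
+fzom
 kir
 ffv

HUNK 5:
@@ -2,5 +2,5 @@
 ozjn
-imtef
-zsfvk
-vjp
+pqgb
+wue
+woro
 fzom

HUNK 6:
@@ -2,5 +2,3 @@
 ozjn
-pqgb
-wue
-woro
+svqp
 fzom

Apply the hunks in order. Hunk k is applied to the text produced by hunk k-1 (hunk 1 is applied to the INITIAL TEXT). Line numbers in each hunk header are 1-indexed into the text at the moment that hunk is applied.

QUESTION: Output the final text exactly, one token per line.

Hunk 1: at line 1 remove [haxu,cgyn] add [zfu,jlgyo,jvq] -> 7 lines: vzp ozjn zfu jlgyo jvq kir ffv
Hunk 2: at line 1 remove [zfu,jlgyo,jvq] add [imtef,ryxde,svl] -> 7 lines: vzp ozjn imtef ryxde svl kir ffv
Hunk 3: at line 3 remove [svl] add [xbuhc,zugip] -> 8 lines: vzp ozjn imtef ryxde xbuhc zugip kir ffv
Hunk 4: at line 2 remove [ryxde,xbuhc,zugip] add [zsfvk,vjp,fzom] -> 8 lines: vzp ozjn imtef zsfvk vjp fzom kir ffv
Hunk 5: at line 2 remove [imtef,zsfvk,vjp] add [pqgb,wue,woro] -> 8 lines: vzp ozjn pqgb wue woro fzom kir ffv
Hunk 6: at line 2 remove [pqgb,wue,woro] add [svqp] -> 6 lines: vzp ozjn svqp fzom kir ffv

Answer: vzp
ozjn
svqp
fzom
kir
ffv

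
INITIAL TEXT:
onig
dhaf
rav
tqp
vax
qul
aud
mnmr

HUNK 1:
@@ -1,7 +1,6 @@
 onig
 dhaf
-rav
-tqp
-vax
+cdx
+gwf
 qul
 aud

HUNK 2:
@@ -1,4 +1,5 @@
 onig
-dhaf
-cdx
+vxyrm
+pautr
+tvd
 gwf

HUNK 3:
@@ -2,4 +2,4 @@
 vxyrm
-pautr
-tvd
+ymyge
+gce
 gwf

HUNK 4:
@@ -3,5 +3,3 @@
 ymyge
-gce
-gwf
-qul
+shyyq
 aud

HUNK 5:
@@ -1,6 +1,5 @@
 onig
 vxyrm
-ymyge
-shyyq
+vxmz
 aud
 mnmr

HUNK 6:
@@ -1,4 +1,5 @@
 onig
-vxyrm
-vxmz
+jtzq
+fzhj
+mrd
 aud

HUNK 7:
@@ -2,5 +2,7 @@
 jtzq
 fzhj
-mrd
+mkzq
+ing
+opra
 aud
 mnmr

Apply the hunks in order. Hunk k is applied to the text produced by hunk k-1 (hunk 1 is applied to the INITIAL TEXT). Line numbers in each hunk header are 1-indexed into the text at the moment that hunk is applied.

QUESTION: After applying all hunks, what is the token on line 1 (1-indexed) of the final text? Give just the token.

Answer: onig

Derivation:
Hunk 1: at line 1 remove [rav,tqp,vax] add [cdx,gwf] -> 7 lines: onig dhaf cdx gwf qul aud mnmr
Hunk 2: at line 1 remove [dhaf,cdx] add [vxyrm,pautr,tvd] -> 8 lines: onig vxyrm pautr tvd gwf qul aud mnmr
Hunk 3: at line 2 remove [pautr,tvd] add [ymyge,gce] -> 8 lines: onig vxyrm ymyge gce gwf qul aud mnmr
Hunk 4: at line 3 remove [gce,gwf,qul] add [shyyq] -> 6 lines: onig vxyrm ymyge shyyq aud mnmr
Hunk 5: at line 1 remove [ymyge,shyyq] add [vxmz] -> 5 lines: onig vxyrm vxmz aud mnmr
Hunk 6: at line 1 remove [vxyrm,vxmz] add [jtzq,fzhj,mrd] -> 6 lines: onig jtzq fzhj mrd aud mnmr
Hunk 7: at line 2 remove [mrd] add [mkzq,ing,opra] -> 8 lines: onig jtzq fzhj mkzq ing opra aud mnmr
Final line 1: onig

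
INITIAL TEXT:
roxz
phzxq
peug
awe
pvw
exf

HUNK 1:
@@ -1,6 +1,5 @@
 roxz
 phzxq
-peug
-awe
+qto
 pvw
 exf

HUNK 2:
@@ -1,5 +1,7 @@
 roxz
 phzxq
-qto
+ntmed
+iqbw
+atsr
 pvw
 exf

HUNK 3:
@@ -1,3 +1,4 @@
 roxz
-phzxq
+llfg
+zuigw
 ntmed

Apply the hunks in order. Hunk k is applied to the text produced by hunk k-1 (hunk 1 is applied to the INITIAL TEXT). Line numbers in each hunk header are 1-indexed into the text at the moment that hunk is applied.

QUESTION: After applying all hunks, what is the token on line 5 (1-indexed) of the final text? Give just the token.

Answer: iqbw

Derivation:
Hunk 1: at line 1 remove [peug,awe] add [qto] -> 5 lines: roxz phzxq qto pvw exf
Hunk 2: at line 1 remove [qto] add [ntmed,iqbw,atsr] -> 7 lines: roxz phzxq ntmed iqbw atsr pvw exf
Hunk 3: at line 1 remove [phzxq] add [llfg,zuigw] -> 8 lines: roxz llfg zuigw ntmed iqbw atsr pvw exf
Final line 5: iqbw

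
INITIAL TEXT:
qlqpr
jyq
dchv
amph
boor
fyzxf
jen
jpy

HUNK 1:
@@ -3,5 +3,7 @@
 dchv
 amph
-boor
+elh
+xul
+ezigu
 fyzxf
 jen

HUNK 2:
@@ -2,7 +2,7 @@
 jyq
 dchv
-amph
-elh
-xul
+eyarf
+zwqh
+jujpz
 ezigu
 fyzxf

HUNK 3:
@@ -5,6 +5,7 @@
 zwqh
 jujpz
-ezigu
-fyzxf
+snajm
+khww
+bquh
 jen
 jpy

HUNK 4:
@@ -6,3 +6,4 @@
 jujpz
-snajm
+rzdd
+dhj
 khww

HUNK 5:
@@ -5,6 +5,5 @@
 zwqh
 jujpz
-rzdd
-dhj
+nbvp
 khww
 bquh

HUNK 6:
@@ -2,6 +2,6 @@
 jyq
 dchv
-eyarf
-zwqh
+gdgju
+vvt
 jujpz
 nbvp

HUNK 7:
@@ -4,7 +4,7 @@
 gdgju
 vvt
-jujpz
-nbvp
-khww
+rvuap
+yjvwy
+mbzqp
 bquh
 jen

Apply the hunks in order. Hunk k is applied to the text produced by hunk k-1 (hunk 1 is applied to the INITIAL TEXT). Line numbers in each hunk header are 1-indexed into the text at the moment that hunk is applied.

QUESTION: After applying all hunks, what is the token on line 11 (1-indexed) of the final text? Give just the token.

Answer: jpy

Derivation:
Hunk 1: at line 3 remove [boor] add [elh,xul,ezigu] -> 10 lines: qlqpr jyq dchv amph elh xul ezigu fyzxf jen jpy
Hunk 2: at line 2 remove [amph,elh,xul] add [eyarf,zwqh,jujpz] -> 10 lines: qlqpr jyq dchv eyarf zwqh jujpz ezigu fyzxf jen jpy
Hunk 3: at line 5 remove [ezigu,fyzxf] add [snajm,khww,bquh] -> 11 lines: qlqpr jyq dchv eyarf zwqh jujpz snajm khww bquh jen jpy
Hunk 4: at line 6 remove [snajm] add [rzdd,dhj] -> 12 lines: qlqpr jyq dchv eyarf zwqh jujpz rzdd dhj khww bquh jen jpy
Hunk 5: at line 5 remove [rzdd,dhj] add [nbvp] -> 11 lines: qlqpr jyq dchv eyarf zwqh jujpz nbvp khww bquh jen jpy
Hunk 6: at line 2 remove [eyarf,zwqh] add [gdgju,vvt] -> 11 lines: qlqpr jyq dchv gdgju vvt jujpz nbvp khww bquh jen jpy
Hunk 7: at line 4 remove [jujpz,nbvp,khww] add [rvuap,yjvwy,mbzqp] -> 11 lines: qlqpr jyq dchv gdgju vvt rvuap yjvwy mbzqp bquh jen jpy
Final line 11: jpy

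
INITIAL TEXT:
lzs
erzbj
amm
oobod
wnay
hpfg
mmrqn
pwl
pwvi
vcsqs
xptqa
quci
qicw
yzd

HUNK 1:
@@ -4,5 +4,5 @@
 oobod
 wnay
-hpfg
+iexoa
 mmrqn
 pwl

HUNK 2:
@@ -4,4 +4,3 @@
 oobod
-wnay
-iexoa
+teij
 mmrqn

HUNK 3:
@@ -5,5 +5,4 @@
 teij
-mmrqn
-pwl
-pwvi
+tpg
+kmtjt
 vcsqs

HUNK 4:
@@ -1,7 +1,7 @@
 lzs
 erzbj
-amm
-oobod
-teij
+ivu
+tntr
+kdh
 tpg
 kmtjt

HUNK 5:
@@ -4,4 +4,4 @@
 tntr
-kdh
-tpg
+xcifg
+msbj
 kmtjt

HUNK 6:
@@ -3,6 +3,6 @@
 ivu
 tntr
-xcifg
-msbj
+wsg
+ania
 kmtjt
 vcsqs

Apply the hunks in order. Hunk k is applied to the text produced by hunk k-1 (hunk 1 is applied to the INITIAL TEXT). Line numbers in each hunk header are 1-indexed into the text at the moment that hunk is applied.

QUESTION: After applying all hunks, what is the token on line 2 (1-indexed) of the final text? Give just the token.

Hunk 1: at line 4 remove [hpfg] add [iexoa] -> 14 lines: lzs erzbj amm oobod wnay iexoa mmrqn pwl pwvi vcsqs xptqa quci qicw yzd
Hunk 2: at line 4 remove [wnay,iexoa] add [teij] -> 13 lines: lzs erzbj amm oobod teij mmrqn pwl pwvi vcsqs xptqa quci qicw yzd
Hunk 3: at line 5 remove [mmrqn,pwl,pwvi] add [tpg,kmtjt] -> 12 lines: lzs erzbj amm oobod teij tpg kmtjt vcsqs xptqa quci qicw yzd
Hunk 4: at line 1 remove [amm,oobod,teij] add [ivu,tntr,kdh] -> 12 lines: lzs erzbj ivu tntr kdh tpg kmtjt vcsqs xptqa quci qicw yzd
Hunk 5: at line 4 remove [kdh,tpg] add [xcifg,msbj] -> 12 lines: lzs erzbj ivu tntr xcifg msbj kmtjt vcsqs xptqa quci qicw yzd
Hunk 6: at line 3 remove [xcifg,msbj] add [wsg,ania] -> 12 lines: lzs erzbj ivu tntr wsg ania kmtjt vcsqs xptqa quci qicw yzd
Final line 2: erzbj

Answer: erzbj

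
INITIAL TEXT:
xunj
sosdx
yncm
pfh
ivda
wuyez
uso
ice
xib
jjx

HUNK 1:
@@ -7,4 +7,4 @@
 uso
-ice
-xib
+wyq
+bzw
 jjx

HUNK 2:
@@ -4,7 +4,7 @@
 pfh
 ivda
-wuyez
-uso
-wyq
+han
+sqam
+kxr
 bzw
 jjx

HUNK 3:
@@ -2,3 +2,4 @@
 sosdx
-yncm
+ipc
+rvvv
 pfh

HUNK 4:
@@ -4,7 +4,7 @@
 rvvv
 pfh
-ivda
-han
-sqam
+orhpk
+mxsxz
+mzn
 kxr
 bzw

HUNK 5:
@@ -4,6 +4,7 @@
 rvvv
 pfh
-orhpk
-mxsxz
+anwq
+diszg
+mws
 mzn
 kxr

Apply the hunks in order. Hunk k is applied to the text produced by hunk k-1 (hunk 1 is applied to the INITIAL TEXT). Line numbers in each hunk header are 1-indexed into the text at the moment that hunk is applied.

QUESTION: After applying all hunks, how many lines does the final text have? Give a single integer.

Hunk 1: at line 7 remove [ice,xib] add [wyq,bzw] -> 10 lines: xunj sosdx yncm pfh ivda wuyez uso wyq bzw jjx
Hunk 2: at line 4 remove [wuyez,uso,wyq] add [han,sqam,kxr] -> 10 lines: xunj sosdx yncm pfh ivda han sqam kxr bzw jjx
Hunk 3: at line 2 remove [yncm] add [ipc,rvvv] -> 11 lines: xunj sosdx ipc rvvv pfh ivda han sqam kxr bzw jjx
Hunk 4: at line 4 remove [ivda,han,sqam] add [orhpk,mxsxz,mzn] -> 11 lines: xunj sosdx ipc rvvv pfh orhpk mxsxz mzn kxr bzw jjx
Hunk 5: at line 4 remove [orhpk,mxsxz] add [anwq,diszg,mws] -> 12 lines: xunj sosdx ipc rvvv pfh anwq diszg mws mzn kxr bzw jjx
Final line count: 12

Answer: 12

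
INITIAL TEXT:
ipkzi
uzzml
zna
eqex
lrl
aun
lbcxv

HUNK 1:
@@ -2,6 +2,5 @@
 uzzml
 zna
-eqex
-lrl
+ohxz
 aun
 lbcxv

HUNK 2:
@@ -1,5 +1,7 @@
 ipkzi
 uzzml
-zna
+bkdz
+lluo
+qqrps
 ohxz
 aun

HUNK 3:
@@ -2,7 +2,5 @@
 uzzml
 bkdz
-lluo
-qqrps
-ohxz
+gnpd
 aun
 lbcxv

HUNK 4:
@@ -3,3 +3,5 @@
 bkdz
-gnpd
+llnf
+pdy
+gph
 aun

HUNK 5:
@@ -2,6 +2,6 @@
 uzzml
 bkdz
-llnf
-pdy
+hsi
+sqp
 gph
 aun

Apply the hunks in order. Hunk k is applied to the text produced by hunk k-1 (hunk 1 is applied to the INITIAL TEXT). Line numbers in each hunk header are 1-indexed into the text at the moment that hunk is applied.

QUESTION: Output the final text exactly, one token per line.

Answer: ipkzi
uzzml
bkdz
hsi
sqp
gph
aun
lbcxv

Derivation:
Hunk 1: at line 2 remove [eqex,lrl] add [ohxz] -> 6 lines: ipkzi uzzml zna ohxz aun lbcxv
Hunk 2: at line 1 remove [zna] add [bkdz,lluo,qqrps] -> 8 lines: ipkzi uzzml bkdz lluo qqrps ohxz aun lbcxv
Hunk 3: at line 2 remove [lluo,qqrps,ohxz] add [gnpd] -> 6 lines: ipkzi uzzml bkdz gnpd aun lbcxv
Hunk 4: at line 3 remove [gnpd] add [llnf,pdy,gph] -> 8 lines: ipkzi uzzml bkdz llnf pdy gph aun lbcxv
Hunk 5: at line 2 remove [llnf,pdy] add [hsi,sqp] -> 8 lines: ipkzi uzzml bkdz hsi sqp gph aun lbcxv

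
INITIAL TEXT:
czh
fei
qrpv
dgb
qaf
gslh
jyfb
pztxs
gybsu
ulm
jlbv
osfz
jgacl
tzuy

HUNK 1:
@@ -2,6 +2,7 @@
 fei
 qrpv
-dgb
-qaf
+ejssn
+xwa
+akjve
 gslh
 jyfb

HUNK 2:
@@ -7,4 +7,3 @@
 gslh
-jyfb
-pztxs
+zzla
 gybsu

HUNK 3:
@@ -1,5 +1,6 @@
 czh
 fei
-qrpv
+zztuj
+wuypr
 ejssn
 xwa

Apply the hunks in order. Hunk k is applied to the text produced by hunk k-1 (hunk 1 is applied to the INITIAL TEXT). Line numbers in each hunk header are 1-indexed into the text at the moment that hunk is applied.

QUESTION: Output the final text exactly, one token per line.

Answer: czh
fei
zztuj
wuypr
ejssn
xwa
akjve
gslh
zzla
gybsu
ulm
jlbv
osfz
jgacl
tzuy

Derivation:
Hunk 1: at line 2 remove [dgb,qaf] add [ejssn,xwa,akjve] -> 15 lines: czh fei qrpv ejssn xwa akjve gslh jyfb pztxs gybsu ulm jlbv osfz jgacl tzuy
Hunk 2: at line 7 remove [jyfb,pztxs] add [zzla] -> 14 lines: czh fei qrpv ejssn xwa akjve gslh zzla gybsu ulm jlbv osfz jgacl tzuy
Hunk 3: at line 1 remove [qrpv] add [zztuj,wuypr] -> 15 lines: czh fei zztuj wuypr ejssn xwa akjve gslh zzla gybsu ulm jlbv osfz jgacl tzuy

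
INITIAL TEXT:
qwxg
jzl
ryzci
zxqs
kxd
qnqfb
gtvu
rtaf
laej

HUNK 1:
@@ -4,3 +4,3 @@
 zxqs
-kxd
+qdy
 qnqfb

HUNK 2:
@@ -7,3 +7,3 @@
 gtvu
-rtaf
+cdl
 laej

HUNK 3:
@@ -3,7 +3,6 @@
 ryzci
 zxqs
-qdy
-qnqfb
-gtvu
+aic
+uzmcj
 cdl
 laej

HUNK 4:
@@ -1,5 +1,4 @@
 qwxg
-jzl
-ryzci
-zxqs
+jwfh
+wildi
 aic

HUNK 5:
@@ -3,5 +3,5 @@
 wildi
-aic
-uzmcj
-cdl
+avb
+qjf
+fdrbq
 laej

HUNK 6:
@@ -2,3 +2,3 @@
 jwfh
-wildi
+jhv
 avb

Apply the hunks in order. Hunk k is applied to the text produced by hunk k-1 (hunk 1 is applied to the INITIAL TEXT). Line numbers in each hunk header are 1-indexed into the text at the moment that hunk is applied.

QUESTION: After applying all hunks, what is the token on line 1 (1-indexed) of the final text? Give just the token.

Hunk 1: at line 4 remove [kxd] add [qdy] -> 9 lines: qwxg jzl ryzci zxqs qdy qnqfb gtvu rtaf laej
Hunk 2: at line 7 remove [rtaf] add [cdl] -> 9 lines: qwxg jzl ryzci zxqs qdy qnqfb gtvu cdl laej
Hunk 3: at line 3 remove [qdy,qnqfb,gtvu] add [aic,uzmcj] -> 8 lines: qwxg jzl ryzci zxqs aic uzmcj cdl laej
Hunk 4: at line 1 remove [jzl,ryzci,zxqs] add [jwfh,wildi] -> 7 lines: qwxg jwfh wildi aic uzmcj cdl laej
Hunk 5: at line 3 remove [aic,uzmcj,cdl] add [avb,qjf,fdrbq] -> 7 lines: qwxg jwfh wildi avb qjf fdrbq laej
Hunk 6: at line 2 remove [wildi] add [jhv] -> 7 lines: qwxg jwfh jhv avb qjf fdrbq laej
Final line 1: qwxg

Answer: qwxg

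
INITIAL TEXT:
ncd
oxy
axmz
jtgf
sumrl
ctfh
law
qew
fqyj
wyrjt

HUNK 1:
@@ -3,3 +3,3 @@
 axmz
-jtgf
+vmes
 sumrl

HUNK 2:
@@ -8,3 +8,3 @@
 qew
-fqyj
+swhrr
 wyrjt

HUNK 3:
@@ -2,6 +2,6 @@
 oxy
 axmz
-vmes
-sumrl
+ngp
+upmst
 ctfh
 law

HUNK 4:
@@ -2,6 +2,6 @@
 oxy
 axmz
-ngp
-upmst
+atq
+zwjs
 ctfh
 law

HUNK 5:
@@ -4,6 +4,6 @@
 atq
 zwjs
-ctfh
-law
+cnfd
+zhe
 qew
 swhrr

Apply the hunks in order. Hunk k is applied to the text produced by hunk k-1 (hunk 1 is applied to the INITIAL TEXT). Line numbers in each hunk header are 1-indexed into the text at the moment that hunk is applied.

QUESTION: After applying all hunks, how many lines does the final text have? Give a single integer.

Answer: 10

Derivation:
Hunk 1: at line 3 remove [jtgf] add [vmes] -> 10 lines: ncd oxy axmz vmes sumrl ctfh law qew fqyj wyrjt
Hunk 2: at line 8 remove [fqyj] add [swhrr] -> 10 lines: ncd oxy axmz vmes sumrl ctfh law qew swhrr wyrjt
Hunk 3: at line 2 remove [vmes,sumrl] add [ngp,upmst] -> 10 lines: ncd oxy axmz ngp upmst ctfh law qew swhrr wyrjt
Hunk 4: at line 2 remove [ngp,upmst] add [atq,zwjs] -> 10 lines: ncd oxy axmz atq zwjs ctfh law qew swhrr wyrjt
Hunk 5: at line 4 remove [ctfh,law] add [cnfd,zhe] -> 10 lines: ncd oxy axmz atq zwjs cnfd zhe qew swhrr wyrjt
Final line count: 10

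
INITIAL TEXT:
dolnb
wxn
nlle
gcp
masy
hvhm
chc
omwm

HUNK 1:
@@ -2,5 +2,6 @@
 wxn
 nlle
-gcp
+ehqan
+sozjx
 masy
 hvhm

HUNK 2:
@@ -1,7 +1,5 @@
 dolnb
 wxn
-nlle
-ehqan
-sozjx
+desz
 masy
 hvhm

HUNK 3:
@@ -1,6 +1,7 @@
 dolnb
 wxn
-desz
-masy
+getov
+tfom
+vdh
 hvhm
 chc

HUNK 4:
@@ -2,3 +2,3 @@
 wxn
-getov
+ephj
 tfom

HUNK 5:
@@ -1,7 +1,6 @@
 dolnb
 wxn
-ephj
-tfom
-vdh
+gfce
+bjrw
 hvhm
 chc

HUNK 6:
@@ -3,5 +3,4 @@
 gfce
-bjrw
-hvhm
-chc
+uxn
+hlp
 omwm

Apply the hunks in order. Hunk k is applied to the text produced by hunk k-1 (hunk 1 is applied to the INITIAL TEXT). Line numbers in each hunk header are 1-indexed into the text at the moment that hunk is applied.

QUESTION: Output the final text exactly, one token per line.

Hunk 1: at line 2 remove [gcp] add [ehqan,sozjx] -> 9 lines: dolnb wxn nlle ehqan sozjx masy hvhm chc omwm
Hunk 2: at line 1 remove [nlle,ehqan,sozjx] add [desz] -> 7 lines: dolnb wxn desz masy hvhm chc omwm
Hunk 3: at line 1 remove [desz,masy] add [getov,tfom,vdh] -> 8 lines: dolnb wxn getov tfom vdh hvhm chc omwm
Hunk 4: at line 2 remove [getov] add [ephj] -> 8 lines: dolnb wxn ephj tfom vdh hvhm chc omwm
Hunk 5: at line 1 remove [ephj,tfom,vdh] add [gfce,bjrw] -> 7 lines: dolnb wxn gfce bjrw hvhm chc omwm
Hunk 6: at line 3 remove [bjrw,hvhm,chc] add [uxn,hlp] -> 6 lines: dolnb wxn gfce uxn hlp omwm

Answer: dolnb
wxn
gfce
uxn
hlp
omwm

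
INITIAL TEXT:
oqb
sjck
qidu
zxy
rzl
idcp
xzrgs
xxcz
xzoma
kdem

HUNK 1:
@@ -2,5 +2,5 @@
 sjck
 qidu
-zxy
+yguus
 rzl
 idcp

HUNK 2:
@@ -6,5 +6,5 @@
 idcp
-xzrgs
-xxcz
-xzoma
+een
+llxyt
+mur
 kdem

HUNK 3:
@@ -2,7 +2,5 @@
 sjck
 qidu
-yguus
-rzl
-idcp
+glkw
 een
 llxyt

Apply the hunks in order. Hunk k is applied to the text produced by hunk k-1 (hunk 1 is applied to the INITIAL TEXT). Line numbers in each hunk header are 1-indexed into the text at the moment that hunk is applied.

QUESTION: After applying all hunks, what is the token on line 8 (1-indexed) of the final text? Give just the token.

Hunk 1: at line 2 remove [zxy] add [yguus] -> 10 lines: oqb sjck qidu yguus rzl idcp xzrgs xxcz xzoma kdem
Hunk 2: at line 6 remove [xzrgs,xxcz,xzoma] add [een,llxyt,mur] -> 10 lines: oqb sjck qidu yguus rzl idcp een llxyt mur kdem
Hunk 3: at line 2 remove [yguus,rzl,idcp] add [glkw] -> 8 lines: oqb sjck qidu glkw een llxyt mur kdem
Final line 8: kdem

Answer: kdem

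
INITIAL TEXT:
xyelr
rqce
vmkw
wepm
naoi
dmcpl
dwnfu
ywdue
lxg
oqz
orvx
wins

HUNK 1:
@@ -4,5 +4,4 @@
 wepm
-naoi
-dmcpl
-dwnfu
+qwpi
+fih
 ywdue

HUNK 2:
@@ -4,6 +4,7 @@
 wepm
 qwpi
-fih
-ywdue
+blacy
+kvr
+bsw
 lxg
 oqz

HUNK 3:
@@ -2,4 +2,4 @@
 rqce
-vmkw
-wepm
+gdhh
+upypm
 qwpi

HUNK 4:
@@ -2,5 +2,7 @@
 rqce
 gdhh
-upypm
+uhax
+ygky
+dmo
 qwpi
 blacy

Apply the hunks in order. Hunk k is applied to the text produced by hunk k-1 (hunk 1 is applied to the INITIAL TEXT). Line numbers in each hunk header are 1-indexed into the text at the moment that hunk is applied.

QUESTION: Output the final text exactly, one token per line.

Hunk 1: at line 4 remove [naoi,dmcpl,dwnfu] add [qwpi,fih] -> 11 lines: xyelr rqce vmkw wepm qwpi fih ywdue lxg oqz orvx wins
Hunk 2: at line 4 remove [fih,ywdue] add [blacy,kvr,bsw] -> 12 lines: xyelr rqce vmkw wepm qwpi blacy kvr bsw lxg oqz orvx wins
Hunk 3: at line 2 remove [vmkw,wepm] add [gdhh,upypm] -> 12 lines: xyelr rqce gdhh upypm qwpi blacy kvr bsw lxg oqz orvx wins
Hunk 4: at line 2 remove [upypm] add [uhax,ygky,dmo] -> 14 lines: xyelr rqce gdhh uhax ygky dmo qwpi blacy kvr bsw lxg oqz orvx wins

Answer: xyelr
rqce
gdhh
uhax
ygky
dmo
qwpi
blacy
kvr
bsw
lxg
oqz
orvx
wins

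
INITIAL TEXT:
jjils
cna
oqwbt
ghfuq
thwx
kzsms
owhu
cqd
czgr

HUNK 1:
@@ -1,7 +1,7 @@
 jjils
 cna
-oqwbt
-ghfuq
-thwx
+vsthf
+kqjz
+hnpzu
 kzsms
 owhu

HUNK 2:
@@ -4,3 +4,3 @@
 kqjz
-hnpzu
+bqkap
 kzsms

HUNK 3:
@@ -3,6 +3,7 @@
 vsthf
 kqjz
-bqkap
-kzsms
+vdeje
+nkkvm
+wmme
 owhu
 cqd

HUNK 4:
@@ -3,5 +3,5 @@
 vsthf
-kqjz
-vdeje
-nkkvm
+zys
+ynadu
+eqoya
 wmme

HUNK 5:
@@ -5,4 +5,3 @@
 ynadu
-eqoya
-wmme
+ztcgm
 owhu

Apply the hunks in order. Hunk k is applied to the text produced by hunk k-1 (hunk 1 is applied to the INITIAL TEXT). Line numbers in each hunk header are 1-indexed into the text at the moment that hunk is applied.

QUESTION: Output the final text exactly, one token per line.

Answer: jjils
cna
vsthf
zys
ynadu
ztcgm
owhu
cqd
czgr

Derivation:
Hunk 1: at line 1 remove [oqwbt,ghfuq,thwx] add [vsthf,kqjz,hnpzu] -> 9 lines: jjils cna vsthf kqjz hnpzu kzsms owhu cqd czgr
Hunk 2: at line 4 remove [hnpzu] add [bqkap] -> 9 lines: jjils cna vsthf kqjz bqkap kzsms owhu cqd czgr
Hunk 3: at line 3 remove [bqkap,kzsms] add [vdeje,nkkvm,wmme] -> 10 lines: jjils cna vsthf kqjz vdeje nkkvm wmme owhu cqd czgr
Hunk 4: at line 3 remove [kqjz,vdeje,nkkvm] add [zys,ynadu,eqoya] -> 10 lines: jjils cna vsthf zys ynadu eqoya wmme owhu cqd czgr
Hunk 5: at line 5 remove [eqoya,wmme] add [ztcgm] -> 9 lines: jjils cna vsthf zys ynadu ztcgm owhu cqd czgr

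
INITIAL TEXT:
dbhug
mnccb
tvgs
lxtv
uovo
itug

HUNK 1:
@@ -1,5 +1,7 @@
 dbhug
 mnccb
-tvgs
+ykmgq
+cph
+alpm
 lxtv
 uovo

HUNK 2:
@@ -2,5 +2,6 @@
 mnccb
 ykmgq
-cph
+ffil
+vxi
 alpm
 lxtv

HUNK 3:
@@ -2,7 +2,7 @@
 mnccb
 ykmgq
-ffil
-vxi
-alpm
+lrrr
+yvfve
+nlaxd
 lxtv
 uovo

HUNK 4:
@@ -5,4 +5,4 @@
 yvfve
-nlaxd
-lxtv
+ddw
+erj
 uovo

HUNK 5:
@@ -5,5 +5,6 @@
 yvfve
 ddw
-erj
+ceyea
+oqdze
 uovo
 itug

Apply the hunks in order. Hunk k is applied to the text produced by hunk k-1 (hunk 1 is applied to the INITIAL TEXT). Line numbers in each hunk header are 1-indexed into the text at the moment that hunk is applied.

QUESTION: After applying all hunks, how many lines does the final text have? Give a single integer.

Hunk 1: at line 1 remove [tvgs] add [ykmgq,cph,alpm] -> 8 lines: dbhug mnccb ykmgq cph alpm lxtv uovo itug
Hunk 2: at line 2 remove [cph] add [ffil,vxi] -> 9 lines: dbhug mnccb ykmgq ffil vxi alpm lxtv uovo itug
Hunk 3: at line 2 remove [ffil,vxi,alpm] add [lrrr,yvfve,nlaxd] -> 9 lines: dbhug mnccb ykmgq lrrr yvfve nlaxd lxtv uovo itug
Hunk 4: at line 5 remove [nlaxd,lxtv] add [ddw,erj] -> 9 lines: dbhug mnccb ykmgq lrrr yvfve ddw erj uovo itug
Hunk 5: at line 5 remove [erj] add [ceyea,oqdze] -> 10 lines: dbhug mnccb ykmgq lrrr yvfve ddw ceyea oqdze uovo itug
Final line count: 10

Answer: 10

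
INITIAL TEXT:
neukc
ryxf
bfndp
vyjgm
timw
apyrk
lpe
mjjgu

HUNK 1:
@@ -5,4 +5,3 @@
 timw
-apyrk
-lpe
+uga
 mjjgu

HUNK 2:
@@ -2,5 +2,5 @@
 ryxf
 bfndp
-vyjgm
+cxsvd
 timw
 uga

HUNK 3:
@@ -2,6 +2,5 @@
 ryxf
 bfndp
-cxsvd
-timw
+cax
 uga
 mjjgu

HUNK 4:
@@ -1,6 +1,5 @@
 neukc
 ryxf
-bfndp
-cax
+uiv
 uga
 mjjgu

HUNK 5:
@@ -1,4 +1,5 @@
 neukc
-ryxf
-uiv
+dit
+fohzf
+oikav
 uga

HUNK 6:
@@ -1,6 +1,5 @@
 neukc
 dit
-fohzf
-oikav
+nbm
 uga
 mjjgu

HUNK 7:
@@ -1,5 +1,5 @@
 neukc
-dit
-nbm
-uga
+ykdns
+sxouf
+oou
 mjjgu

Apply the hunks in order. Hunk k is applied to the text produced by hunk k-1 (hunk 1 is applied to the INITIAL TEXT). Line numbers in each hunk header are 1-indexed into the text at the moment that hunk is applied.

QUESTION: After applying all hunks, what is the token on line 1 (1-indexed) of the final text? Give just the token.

Hunk 1: at line 5 remove [apyrk,lpe] add [uga] -> 7 lines: neukc ryxf bfndp vyjgm timw uga mjjgu
Hunk 2: at line 2 remove [vyjgm] add [cxsvd] -> 7 lines: neukc ryxf bfndp cxsvd timw uga mjjgu
Hunk 3: at line 2 remove [cxsvd,timw] add [cax] -> 6 lines: neukc ryxf bfndp cax uga mjjgu
Hunk 4: at line 1 remove [bfndp,cax] add [uiv] -> 5 lines: neukc ryxf uiv uga mjjgu
Hunk 5: at line 1 remove [ryxf,uiv] add [dit,fohzf,oikav] -> 6 lines: neukc dit fohzf oikav uga mjjgu
Hunk 6: at line 1 remove [fohzf,oikav] add [nbm] -> 5 lines: neukc dit nbm uga mjjgu
Hunk 7: at line 1 remove [dit,nbm,uga] add [ykdns,sxouf,oou] -> 5 lines: neukc ykdns sxouf oou mjjgu
Final line 1: neukc

Answer: neukc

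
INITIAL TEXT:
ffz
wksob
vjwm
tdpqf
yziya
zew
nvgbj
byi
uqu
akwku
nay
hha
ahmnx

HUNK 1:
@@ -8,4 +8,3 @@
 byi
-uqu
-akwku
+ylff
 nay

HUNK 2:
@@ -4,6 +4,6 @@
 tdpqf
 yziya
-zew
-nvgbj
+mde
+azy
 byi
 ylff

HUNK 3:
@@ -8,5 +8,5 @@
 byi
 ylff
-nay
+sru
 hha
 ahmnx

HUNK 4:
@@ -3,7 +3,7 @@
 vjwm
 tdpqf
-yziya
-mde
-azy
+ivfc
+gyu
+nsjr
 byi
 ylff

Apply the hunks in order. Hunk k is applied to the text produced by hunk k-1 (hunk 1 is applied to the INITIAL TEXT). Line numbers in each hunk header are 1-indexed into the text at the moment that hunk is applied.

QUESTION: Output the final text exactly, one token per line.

Answer: ffz
wksob
vjwm
tdpqf
ivfc
gyu
nsjr
byi
ylff
sru
hha
ahmnx

Derivation:
Hunk 1: at line 8 remove [uqu,akwku] add [ylff] -> 12 lines: ffz wksob vjwm tdpqf yziya zew nvgbj byi ylff nay hha ahmnx
Hunk 2: at line 4 remove [zew,nvgbj] add [mde,azy] -> 12 lines: ffz wksob vjwm tdpqf yziya mde azy byi ylff nay hha ahmnx
Hunk 3: at line 8 remove [nay] add [sru] -> 12 lines: ffz wksob vjwm tdpqf yziya mde azy byi ylff sru hha ahmnx
Hunk 4: at line 3 remove [yziya,mde,azy] add [ivfc,gyu,nsjr] -> 12 lines: ffz wksob vjwm tdpqf ivfc gyu nsjr byi ylff sru hha ahmnx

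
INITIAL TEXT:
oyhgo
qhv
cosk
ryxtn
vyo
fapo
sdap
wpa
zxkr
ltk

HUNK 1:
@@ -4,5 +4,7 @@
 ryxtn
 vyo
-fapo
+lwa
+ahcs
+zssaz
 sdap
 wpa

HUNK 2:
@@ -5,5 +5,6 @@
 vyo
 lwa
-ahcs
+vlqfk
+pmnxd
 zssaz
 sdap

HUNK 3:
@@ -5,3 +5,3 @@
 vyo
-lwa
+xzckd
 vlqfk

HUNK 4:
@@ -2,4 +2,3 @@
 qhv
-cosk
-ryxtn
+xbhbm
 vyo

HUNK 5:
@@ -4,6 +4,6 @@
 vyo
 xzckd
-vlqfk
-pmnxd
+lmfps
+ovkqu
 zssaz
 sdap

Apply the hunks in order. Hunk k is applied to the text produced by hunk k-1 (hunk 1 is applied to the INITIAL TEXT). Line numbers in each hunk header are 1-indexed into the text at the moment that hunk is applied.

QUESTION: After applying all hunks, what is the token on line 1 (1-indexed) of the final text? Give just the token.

Answer: oyhgo

Derivation:
Hunk 1: at line 4 remove [fapo] add [lwa,ahcs,zssaz] -> 12 lines: oyhgo qhv cosk ryxtn vyo lwa ahcs zssaz sdap wpa zxkr ltk
Hunk 2: at line 5 remove [ahcs] add [vlqfk,pmnxd] -> 13 lines: oyhgo qhv cosk ryxtn vyo lwa vlqfk pmnxd zssaz sdap wpa zxkr ltk
Hunk 3: at line 5 remove [lwa] add [xzckd] -> 13 lines: oyhgo qhv cosk ryxtn vyo xzckd vlqfk pmnxd zssaz sdap wpa zxkr ltk
Hunk 4: at line 2 remove [cosk,ryxtn] add [xbhbm] -> 12 lines: oyhgo qhv xbhbm vyo xzckd vlqfk pmnxd zssaz sdap wpa zxkr ltk
Hunk 5: at line 4 remove [vlqfk,pmnxd] add [lmfps,ovkqu] -> 12 lines: oyhgo qhv xbhbm vyo xzckd lmfps ovkqu zssaz sdap wpa zxkr ltk
Final line 1: oyhgo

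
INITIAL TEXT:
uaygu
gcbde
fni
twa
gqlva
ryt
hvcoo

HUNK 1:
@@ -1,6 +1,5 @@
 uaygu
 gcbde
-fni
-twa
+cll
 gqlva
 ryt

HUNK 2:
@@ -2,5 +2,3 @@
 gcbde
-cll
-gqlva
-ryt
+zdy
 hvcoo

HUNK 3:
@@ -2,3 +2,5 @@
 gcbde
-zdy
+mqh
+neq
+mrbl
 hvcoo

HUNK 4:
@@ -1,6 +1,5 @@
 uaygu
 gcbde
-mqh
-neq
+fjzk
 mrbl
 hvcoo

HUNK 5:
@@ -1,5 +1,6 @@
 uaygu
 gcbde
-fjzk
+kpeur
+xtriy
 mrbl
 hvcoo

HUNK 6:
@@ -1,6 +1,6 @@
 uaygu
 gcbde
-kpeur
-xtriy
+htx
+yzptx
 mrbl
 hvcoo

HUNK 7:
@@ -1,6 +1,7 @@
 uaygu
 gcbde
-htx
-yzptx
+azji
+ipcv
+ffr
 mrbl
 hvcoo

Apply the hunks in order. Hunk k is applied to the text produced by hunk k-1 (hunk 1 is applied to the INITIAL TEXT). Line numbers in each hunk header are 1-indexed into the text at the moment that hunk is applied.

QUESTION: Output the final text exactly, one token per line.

Hunk 1: at line 1 remove [fni,twa] add [cll] -> 6 lines: uaygu gcbde cll gqlva ryt hvcoo
Hunk 2: at line 2 remove [cll,gqlva,ryt] add [zdy] -> 4 lines: uaygu gcbde zdy hvcoo
Hunk 3: at line 2 remove [zdy] add [mqh,neq,mrbl] -> 6 lines: uaygu gcbde mqh neq mrbl hvcoo
Hunk 4: at line 1 remove [mqh,neq] add [fjzk] -> 5 lines: uaygu gcbde fjzk mrbl hvcoo
Hunk 5: at line 1 remove [fjzk] add [kpeur,xtriy] -> 6 lines: uaygu gcbde kpeur xtriy mrbl hvcoo
Hunk 6: at line 1 remove [kpeur,xtriy] add [htx,yzptx] -> 6 lines: uaygu gcbde htx yzptx mrbl hvcoo
Hunk 7: at line 1 remove [htx,yzptx] add [azji,ipcv,ffr] -> 7 lines: uaygu gcbde azji ipcv ffr mrbl hvcoo

Answer: uaygu
gcbde
azji
ipcv
ffr
mrbl
hvcoo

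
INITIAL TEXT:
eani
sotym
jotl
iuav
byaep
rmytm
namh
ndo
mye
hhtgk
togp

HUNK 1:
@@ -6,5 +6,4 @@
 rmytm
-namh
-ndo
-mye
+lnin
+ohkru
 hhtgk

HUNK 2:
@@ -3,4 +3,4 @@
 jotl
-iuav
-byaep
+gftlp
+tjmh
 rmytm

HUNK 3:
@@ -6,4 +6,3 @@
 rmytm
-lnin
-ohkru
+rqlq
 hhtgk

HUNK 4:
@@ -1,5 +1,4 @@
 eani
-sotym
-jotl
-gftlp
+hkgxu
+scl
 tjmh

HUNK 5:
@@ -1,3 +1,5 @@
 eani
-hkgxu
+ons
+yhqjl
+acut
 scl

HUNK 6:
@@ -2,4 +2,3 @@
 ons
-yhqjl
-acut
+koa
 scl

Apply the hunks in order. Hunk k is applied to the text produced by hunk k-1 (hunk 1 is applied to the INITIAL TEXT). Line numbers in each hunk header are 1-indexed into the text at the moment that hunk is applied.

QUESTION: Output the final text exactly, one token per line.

Hunk 1: at line 6 remove [namh,ndo,mye] add [lnin,ohkru] -> 10 lines: eani sotym jotl iuav byaep rmytm lnin ohkru hhtgk togp
Hunk 2: at line 3 remove [iuav,byaep] add [gftlp,tjmh] -> 10 lines: eani sotym jotl gftlp tjmh rmytm lnin ohkru hhtgk togp
Hunk 3: at line 6 remove [lnin,ohkru] add [rqlq] -> 9 lines: eani sotym jotl gftlp tjmh rmytm rqlq hhtgk togp
Hunk 4: at line 1 remove [sotym,jotl,gftlp] add [hkgxu,scl] -> 8 lines: eani hkgxu scl tjmh rmytm rqlq hhtgk togp
Hunk 5: at line 1 remove [hkgxu] add [ons,yhqjl,acut] -> 10 lines: eani ons yhqjl acut scl tjmh rmytm rqlq hhtgk togp
Hunk 6: at line 2 remove [yhqjl,acut] add [koa] -> 9 lines: eani ons koa scl tjmh rmytm rqlq hhtgk togp

Answer: eani
ons
koa
scl
tjmh
rmytm
rqlq
hhtgk
togp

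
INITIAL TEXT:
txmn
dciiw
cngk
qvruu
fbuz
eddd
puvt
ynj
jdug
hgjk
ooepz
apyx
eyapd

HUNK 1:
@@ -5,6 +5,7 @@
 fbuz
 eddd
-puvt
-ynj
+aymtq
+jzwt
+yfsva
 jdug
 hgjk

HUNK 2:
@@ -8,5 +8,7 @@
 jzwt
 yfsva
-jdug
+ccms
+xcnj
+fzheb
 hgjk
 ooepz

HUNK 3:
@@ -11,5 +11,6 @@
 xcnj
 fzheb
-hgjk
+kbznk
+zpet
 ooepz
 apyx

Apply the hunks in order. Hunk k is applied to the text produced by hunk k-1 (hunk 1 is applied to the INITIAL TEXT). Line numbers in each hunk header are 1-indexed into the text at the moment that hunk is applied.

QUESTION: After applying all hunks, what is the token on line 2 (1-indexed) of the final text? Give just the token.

Hunk 1: at line 5 remove [puvt,ynj] add [aymtq,jzwt,yfsva] -> 14 lines: txmn dciiw cngk qvruu fbuz eddd aymtq jzwt yfsva jdug hgjk ooepz apyx eyapd
Hunk 2: at line 8 remove [jdug] add [ccms,xcnj,fzheb] -> 16 lines: txmn dciiw cngk qvruu fbuz eddd aymtq jzwt yfsva ccms xcnj fzheb hgjk ooepz apyx eyapd
Hunk 3: at line 11 remove [hgjk] add [kbznk,zpet] -> 17 lines: txmn dciiw cngk qvruu fbuz eddd aymtq jzwt yfsva ccms xcnj fzheb kbznk zpet ooepz apyx eyapd
Final line 2: dciiw

Answer: dciiw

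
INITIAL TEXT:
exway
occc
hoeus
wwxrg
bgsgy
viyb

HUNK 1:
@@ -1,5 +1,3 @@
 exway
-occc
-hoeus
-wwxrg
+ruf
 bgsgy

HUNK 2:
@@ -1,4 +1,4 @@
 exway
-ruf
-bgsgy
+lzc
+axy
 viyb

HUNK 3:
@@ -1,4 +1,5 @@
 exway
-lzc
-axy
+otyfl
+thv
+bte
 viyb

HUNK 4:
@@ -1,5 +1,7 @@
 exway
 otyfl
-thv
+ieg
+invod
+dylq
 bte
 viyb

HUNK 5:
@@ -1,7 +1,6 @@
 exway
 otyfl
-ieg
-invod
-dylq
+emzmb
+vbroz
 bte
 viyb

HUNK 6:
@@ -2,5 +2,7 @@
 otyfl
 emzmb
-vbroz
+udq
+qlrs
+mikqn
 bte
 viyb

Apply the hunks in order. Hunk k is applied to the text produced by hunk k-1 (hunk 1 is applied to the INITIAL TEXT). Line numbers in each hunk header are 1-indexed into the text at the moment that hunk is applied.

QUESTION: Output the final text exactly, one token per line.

Hunk 1: at line 1 remove [occc,hoeus,wwxrg] add [ruf] -> 4 lines: exway ruf bgsgy viyb
Hunk 2: at line 1 remove [ruf,bgsgy] add [lzc,axy] -> 4 lines: exway lzc axy viyb
Hunk 3: at line 1 remove [lzc,axy] add [otyfl,thv,bte] -> 5 lines: exway otyfl thv bte viyb
Hunk 4: at line 1 remove [thv] add [ieg,invod,dylq] -> 7 lines: exway otyfl ieg invod dylq bte viyb
Hunk 5: at line 1 remove [ieg,invod,dylq] add [emzmb,vbroz] -> 6 lines: exway otyfl emzmb vbroz bte viyb
Hunk 6: at line 2 remove [vbroz] add [udq,qlrs,mikqn] -> 8 lines: exway otyfl emzmb udq qlrs mikqn bte viyb

Answer: exway
otyfl
emzmb
udq
qlrs
mikqn
bte
viyb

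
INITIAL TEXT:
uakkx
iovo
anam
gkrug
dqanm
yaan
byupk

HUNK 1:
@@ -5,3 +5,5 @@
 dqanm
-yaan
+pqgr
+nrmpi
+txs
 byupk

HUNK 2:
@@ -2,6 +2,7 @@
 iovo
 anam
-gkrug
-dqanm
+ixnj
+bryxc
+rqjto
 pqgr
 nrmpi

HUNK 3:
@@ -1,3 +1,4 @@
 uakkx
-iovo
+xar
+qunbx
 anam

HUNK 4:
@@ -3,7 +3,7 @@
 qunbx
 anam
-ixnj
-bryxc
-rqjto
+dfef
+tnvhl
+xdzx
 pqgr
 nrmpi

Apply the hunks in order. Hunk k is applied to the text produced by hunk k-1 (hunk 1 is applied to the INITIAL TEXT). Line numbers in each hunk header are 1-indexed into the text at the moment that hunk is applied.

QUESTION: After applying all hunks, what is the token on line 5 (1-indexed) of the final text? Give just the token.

Answer: dfef

Derivation:
Hunk 1: at line 5 remove [yaan] add [pqgr,nrmpi,txs] -> 9 lines: uakkx iovo anam gkrug dqanm pqgr nrmpi txs byupk
Hunk 2: at line 2 remove [gkrug,dqanm] add [ixnj,bryxc,rqjto] -> 10 lines: uakkx iovo anam ixnj bryxc rqjto pqgr nrmpi txs byupk
Hunk 3: at line 1 remove [iovo] add [xar,qunbx] -> 11 lines: uakkx xar qunbx anam ixnj bryxc rqjto pqgr nrmpi txs byupk
Hunk 4: at line 3 remove [ixnj,bryxc,rqjto] add [dfef,tnvhl,xdzx] -> 11 lines: uakkx xar qunbx anam dfef tnvhl xdzx pqgr nrmpi txs byupk
Final line 5: dfef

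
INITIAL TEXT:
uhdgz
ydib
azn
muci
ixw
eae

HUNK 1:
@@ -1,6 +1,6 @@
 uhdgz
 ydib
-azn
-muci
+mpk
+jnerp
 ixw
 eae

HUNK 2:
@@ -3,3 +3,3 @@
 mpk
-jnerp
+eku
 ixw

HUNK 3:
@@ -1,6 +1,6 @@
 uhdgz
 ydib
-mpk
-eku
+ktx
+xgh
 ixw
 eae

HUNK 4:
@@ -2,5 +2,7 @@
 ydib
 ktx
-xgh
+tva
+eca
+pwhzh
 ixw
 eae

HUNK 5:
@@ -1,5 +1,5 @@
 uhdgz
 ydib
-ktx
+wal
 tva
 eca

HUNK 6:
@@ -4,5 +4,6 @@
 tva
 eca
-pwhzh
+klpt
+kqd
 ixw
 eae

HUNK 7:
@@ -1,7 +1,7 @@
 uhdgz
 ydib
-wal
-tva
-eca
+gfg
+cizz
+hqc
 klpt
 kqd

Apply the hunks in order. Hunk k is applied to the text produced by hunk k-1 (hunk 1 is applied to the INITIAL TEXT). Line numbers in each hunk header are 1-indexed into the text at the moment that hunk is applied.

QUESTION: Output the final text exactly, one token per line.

Answer: uhdgz
ydib
gfg
cizz
hqc
klpt
kqd
ixw
eae

Derivation:
Hunk 1: at line 1 remove [azn,muci] add [mpk,jnerp] -> 6 lines: uhdgz ydib mpk jnerp ixw eae
Hunk 2: at line 3 remove [jnerp] add [eku] -> 6 lines: uhdgz ydib mpk eku ixw eae
Hunk 3: at line 1 remove [mpk,eku] add [ktx,xgh] -> 6 lines: uhdgz ydib ktx xgh ixw eae
Hunk 4: at line 2 remove [xgh] add [tva,eca,pwhzh] -> 8 lines: uhdgz ydib ktx tva eca pwhzh ixw eae
Hunk 5: at line 1 remove [ktx] add [wal] -> 8 lines: uhdgz ydib wal tva eca pwhzh ixw eae
Hunk 6: at line 4 remove [pwhzh] add [klpt,kqd] -> 9 lines: uhdgz ydib wal tva eca klpt kqd ixw eae
Hunk 7: at line 1 remove [wal,tva,eca] add [gfg,cizz,hqc] -> 9 lines: uhdgz ydib gfg cizz hqc klpt kqd ixw eae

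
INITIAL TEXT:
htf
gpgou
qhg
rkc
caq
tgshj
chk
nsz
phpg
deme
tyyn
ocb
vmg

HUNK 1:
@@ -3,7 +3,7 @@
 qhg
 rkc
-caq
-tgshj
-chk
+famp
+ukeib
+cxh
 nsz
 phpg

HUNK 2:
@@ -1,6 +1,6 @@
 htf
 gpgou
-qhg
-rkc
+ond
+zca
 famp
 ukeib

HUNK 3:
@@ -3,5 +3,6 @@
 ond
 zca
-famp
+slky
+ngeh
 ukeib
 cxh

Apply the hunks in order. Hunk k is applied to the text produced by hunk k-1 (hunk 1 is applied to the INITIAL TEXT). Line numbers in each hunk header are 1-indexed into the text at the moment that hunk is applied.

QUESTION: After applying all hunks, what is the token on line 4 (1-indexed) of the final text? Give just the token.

Hunk 1: at line 3 remove [caq,tgshj,chk] add [famp,ukeib,cxh] -> 13 lines: htf gpgou qhg rkc famp ukeib cxh nsz phpg deme tyyn ocb vmg
Hunk 2: at line 1 remove [qhg,rkc] add [ond,zca] -> 13 lines: htf gpgou ond zca famp ukeib cxh nsz phpg deme tyyn ocb vmg
Hunk 3: at line 3 remove [famp] add [slky,ngeh] -> 14 lines: htf gpgou ond zca slky ngeh ukeib cxh nsz phpg deme tyyn ocb vmg
Final line 4: zca

Answer: zca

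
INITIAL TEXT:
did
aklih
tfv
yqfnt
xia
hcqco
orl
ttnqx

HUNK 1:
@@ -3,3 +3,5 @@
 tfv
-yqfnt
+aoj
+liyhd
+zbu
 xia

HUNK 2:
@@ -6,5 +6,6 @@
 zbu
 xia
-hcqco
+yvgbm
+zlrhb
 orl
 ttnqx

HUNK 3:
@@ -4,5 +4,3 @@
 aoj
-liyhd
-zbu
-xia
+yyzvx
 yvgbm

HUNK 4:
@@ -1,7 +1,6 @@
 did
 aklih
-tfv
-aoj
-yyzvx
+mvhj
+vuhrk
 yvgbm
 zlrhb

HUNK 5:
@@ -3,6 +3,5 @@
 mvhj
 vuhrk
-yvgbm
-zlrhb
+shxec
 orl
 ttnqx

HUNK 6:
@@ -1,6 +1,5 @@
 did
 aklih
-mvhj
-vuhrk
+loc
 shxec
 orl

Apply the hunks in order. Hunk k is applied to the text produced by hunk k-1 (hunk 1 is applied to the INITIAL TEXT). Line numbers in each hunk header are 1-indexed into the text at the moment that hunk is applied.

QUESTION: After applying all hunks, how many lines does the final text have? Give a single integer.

Hunk 1: at line 3 remove [yqfnt] add [aoj,liyhd,zbu] -> 10 lines: did aklih tfv aoj liyhd zbu xia hcqco orl ttnqx
Hunk 2: at line 6 remove [hcqco] add [yvgbm,zlrhb] -> 11 lines: did aklih tfv aoj liyhd zbu xia yvgbm zlrhb orl ttnqx
Hunk 3: at line 4 remove [liyhd,zbu,xia] add [yyzvx] -> 9 lines: did aklih tfv aoj yyzvx yvgbm zlrhb orl ttnqx
Hunk 4: at line 1 remove [tfv,aoj,yyzvx] add [mvhj,vuhrk] -> 8 lines: did aklih mvhj vuhrk yvgbm zlrhb orl ttnqx
Hunk 5: at line 3 remove [yvgbm,zlrhb] add [shxec] -> 7 lines: did aklih mvhj vuhrk shxec orl ttnqx
Hunk 6: at line 1 remove [mvhj,vuhrk] add [loc] -> 6 lines: did aklih loc shxec orl ttnqx
Final line count: 6

Answer: 6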